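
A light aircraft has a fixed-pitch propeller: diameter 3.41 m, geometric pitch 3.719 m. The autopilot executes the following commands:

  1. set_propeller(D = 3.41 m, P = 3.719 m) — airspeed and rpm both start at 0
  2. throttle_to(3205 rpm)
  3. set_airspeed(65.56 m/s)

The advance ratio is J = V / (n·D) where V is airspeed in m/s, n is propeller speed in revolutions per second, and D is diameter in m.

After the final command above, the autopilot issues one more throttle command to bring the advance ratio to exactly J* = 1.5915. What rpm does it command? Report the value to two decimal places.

rpm = 724.82

set_propeller: D = 3.41 m, P = 3.719 m (p = P/D = 1.090616); state ← (V=0, rpm=0)
throttle_to(3205): rpm ← 3205
set_airspeed(65.56): V ← 65.56 m/s
final state: V = 65.56 m/s, rpm = 3205 → n = rpm/60 = 53.416667 rev/s
target J* = 1.5915; solve J* = V/(n·D) for n: n = V/(J*·D) = 65.56/(1.5915 × 3.41) = 12.080306 rev/s
rpm = 60·n = 724.818339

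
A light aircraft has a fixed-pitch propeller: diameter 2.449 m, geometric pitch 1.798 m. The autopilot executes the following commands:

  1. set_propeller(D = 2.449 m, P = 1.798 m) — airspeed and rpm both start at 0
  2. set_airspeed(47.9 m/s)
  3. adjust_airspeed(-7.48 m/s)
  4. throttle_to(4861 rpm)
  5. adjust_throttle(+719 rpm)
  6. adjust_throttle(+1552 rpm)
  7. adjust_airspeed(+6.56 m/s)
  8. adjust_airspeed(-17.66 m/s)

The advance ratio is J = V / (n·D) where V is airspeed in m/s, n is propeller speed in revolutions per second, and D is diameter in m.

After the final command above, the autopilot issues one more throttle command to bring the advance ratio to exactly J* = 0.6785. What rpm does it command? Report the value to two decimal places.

set_propeller: D = 2.449 m, P = 1.798 m (p = P/D = 0.734177); state ← (V=0, rpm=0)
set_airspeed(47.9): V ← 47.9 m/s
adjust_airspeed(-7.48): V ← 47.9 -7.48 = 40.42 m/s
throttle_to(4861): rpm ← 4861
adjust_throttle(+719): rpm ← 4861 +719 = 5580
adjust_throttle(+1552): rpm ← 5580 +1552 = 7132
adjust_airspeed(+6.56): V ← 40.42 +6.56 = 46.98 m/s
adjust_airspeed(-17.66): V ← 46.98 -17.66 = 29.32 m/s
final state: V = 29.32 m/s, rpm = 7132 → n = rpm/60 = 118.866667 rev/s
target J* = 0.6785; solve J* = V/(n·D) for n: n = V/(J*·D) = 29.32/(0.6785 × 2.449) = 17.645149 rev/s
rpm = 60·n = 1058.708937

rpm = 1058.71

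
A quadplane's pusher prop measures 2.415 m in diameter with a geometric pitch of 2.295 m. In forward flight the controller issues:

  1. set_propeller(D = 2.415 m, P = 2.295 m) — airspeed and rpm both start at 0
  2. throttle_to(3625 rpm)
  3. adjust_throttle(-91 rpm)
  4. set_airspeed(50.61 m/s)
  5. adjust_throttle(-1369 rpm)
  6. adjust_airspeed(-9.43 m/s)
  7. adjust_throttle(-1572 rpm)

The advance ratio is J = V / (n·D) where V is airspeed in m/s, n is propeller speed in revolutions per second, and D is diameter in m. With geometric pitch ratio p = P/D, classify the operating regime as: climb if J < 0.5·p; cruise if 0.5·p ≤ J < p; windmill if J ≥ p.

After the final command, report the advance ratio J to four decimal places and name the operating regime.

J = 1.7253, regime = windmill

set_propeller: D = 2.415 m, P = 2.295 m (p = P/D = 0.950311); state ← (V=0, rpm=0)
throttle_to(3625): rpm ← 3625
adjust_throttle(-91): rpm ← 3625 -91 = 3534
set_airspeed(50.61): V ← 50.61 m/s
adjust_throttle(-1369): rpm ← 3534 -1369 = 2165
adjust_airspeed(-9.43): V ← 50.61 -9.43 = 41.18 m/s
adjust_throttle(-1572): rpm ← 2165 -1572 = 593
final state: V = 41.18 m/s, rpm = 593 → n = rpm/60 = 9.883333 rev/s
J = V / (n·D) = 41.18 / (9.883333 × 2.415) = 1.725305
regime bands: climb J<0.4752 | cruise [0.4752, 0.9503) | windmill J≥0.9503
J = 1.7253 → windmill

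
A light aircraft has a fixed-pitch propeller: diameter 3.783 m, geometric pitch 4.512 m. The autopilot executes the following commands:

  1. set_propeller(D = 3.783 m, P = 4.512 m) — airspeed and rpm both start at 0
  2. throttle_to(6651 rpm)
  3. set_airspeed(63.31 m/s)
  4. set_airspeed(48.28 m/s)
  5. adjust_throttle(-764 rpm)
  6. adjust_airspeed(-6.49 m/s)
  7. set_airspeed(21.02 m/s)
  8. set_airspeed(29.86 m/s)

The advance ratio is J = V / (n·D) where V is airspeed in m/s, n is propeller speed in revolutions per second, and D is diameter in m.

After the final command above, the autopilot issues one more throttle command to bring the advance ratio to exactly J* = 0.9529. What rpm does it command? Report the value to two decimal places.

rpm = 497.00

set_propeller: D = 3.783 m, P = 4.512 m (p = P/D = 1.192704); state ← (V=0, rpm=0)
throttle_to(6651): rpm ← 6651
set_airspeed(63.31): V ← 63.31 m/s
set_airspeed(48.28): V ← 48.28 m/s
adjust_throttle(-764): rpm ← 6651 -764 = 5887
adjust_airspeed(-6.49): V ← 48.28 -6.49 = 41.79 m/s
set_airspeed(21.02): V ← 21.02 m/s
set_airspeed(29.86): V ← 29.86 m/s
final state: V = 29.86 m/s, rpm = 5887 → n = rpm/60 = 98.116667 rev/s
target J* = 0.9529; solve J* = V/(n·D) for n: n = V/(J*·D) = 29.86/(0.9529 × 3.783) = 8.283352 rev/s
rpm = 60·n = 497.001141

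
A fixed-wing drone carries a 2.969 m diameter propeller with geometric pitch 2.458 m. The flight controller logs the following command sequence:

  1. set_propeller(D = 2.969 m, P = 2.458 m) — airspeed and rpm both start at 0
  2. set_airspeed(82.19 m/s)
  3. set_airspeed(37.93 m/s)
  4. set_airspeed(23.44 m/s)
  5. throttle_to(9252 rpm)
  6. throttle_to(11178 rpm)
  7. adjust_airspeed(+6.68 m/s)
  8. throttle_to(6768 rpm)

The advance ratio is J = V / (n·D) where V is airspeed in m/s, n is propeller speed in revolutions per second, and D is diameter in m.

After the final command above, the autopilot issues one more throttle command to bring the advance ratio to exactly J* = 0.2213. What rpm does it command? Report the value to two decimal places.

rpm = 2750.52

set_propeller: D = 2.969 m, P = 2.458 m (p = P/D = 0.827888); state ← (V=0, rpm=0)
set_airspeed(82.19): V ← 82.19 m/s
set_airspeed(37.93): V ← 37.93 m/s
set_airspeed(23.44): V ← 23.44 m/s
throttle_to(9252): rpm ← 9252
throttle_to(11178): rpm ← 11178
adjust_airspeed(+6.68): V ← 23.44 +6.68 = 30.12 m/s
throttle_to(6768): rpm ← 6768
final state: V = 30.12 m/s, rpm = 6768 → n = rpm/60 = 112.800000 rev/s
target J* = 0.2213; solve J* = V/(n·D) for n: n = V/(J*·D) = 30.12/(0.2213 × 2.969) = 45.841979 rev/s
rpm = 60·n = 2750.518728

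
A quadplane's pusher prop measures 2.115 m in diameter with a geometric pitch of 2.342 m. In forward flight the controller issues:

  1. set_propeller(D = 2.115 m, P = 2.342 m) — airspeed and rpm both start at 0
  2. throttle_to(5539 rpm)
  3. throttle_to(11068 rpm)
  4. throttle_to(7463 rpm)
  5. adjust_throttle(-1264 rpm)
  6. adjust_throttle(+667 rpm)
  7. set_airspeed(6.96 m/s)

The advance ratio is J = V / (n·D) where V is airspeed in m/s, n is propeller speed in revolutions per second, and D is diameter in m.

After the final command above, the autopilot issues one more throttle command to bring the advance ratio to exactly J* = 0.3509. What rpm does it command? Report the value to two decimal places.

set_propeller: D = 2.115 m, P = 2.342 m (p = P/D = 1.107329); state ← (V=0, rpm=0)
throttle_to(5539): rpm ← 5539
throttle_to(11068): rpm ← 11068
throttle_to(7463): rpm ← 7463
adjust_throttle(-1264): rpm ← 7463 -1264 = 6199
adjust_throttle(+667): rpm ← 6199 +667 = 6866
set_airspeed(6.96): V ← 6.96 m/s
final state: V = 6.96 m/s, rpm = 6866 → n = rpm/60 = 114.433333 rev/s
target J* = 0.3509; solve J* = V/(n·D) for n: n = V/(J*·D) = 6.96/(0.3509 × 2.115) = 9.378114 rev/s
rpm = 60·n = 562.686830

rpm = 562.69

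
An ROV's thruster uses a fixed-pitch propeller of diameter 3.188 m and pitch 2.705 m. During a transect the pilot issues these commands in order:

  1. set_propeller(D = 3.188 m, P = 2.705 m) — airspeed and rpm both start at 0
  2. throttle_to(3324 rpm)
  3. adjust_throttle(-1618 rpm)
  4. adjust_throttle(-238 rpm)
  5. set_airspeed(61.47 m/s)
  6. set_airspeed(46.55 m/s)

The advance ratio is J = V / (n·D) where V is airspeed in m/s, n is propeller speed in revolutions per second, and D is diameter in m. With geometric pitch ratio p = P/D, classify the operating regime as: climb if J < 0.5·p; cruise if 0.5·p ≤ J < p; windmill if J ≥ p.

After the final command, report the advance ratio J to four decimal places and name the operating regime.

J = 0.5968, regime = cruise

set_propeller: D = 3.188 m, P = 2.705 m (p = P/D = 0.848494); state ← (V=0, rpm=0)
throttle_to(3324): rpm ← 3324
adjust_throttle(-1618): rpm ← 3324 -1618 = 1706
adjust_throttle(-238): rpm ← 1706 -238 = 1468
set_airspeed(61.47): V ← 61.47 m/s
set_airspeed(46.55): V ← 46.55 m/s
final state: V = 46.55 m/s, rpm = 1468 → n = rpm/60 = 24.466667 rev/s
J = V / (n·D) = 46.55 / (24.466667 × 3.188) = 0.596797
regime bands: climb J<0.4242 | cruise [0.4242, 0.8485) | windmill J≥0.8485
J = 0.5968 → cruise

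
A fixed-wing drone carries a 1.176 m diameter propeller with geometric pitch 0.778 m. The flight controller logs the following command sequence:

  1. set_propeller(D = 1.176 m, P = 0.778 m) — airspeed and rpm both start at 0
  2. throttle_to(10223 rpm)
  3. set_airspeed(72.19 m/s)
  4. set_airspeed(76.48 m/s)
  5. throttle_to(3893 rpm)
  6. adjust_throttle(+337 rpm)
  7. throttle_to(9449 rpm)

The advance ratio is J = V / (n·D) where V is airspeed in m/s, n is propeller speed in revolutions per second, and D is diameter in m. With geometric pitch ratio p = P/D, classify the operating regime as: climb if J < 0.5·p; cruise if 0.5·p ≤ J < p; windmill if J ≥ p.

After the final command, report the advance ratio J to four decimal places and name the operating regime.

J = 0.4130, regime = cruise

set_propeller: D = 1.176 m, P = 0.778 m (p = P/D = 0.661565); state ← (V=0, rpm=0)
throttle_to(10223): rpm ← 10223
set_airspeed(72.19): V ← 72.19 m/s
set_airspeed(76.48): V ← 76.48 m/s
throttle_to(3893): rpm ← 3893
adjust_throttle(+337): rpm ← 3893 +337 = 4230
throttle_to(9449): rpm ← 9449
final state: V = 76.48 m/s, rpm = 9449 → n = rpm/60 = 157.483333 rev/s
J = V / (n·D) = 76.48 / (157.483333 × 1.176) = 0.412958
regime bands: climb J<0.3308 | cruise [0.3308, 0.6616) | windmill J≥0.6616
J = 0.4130 → cruise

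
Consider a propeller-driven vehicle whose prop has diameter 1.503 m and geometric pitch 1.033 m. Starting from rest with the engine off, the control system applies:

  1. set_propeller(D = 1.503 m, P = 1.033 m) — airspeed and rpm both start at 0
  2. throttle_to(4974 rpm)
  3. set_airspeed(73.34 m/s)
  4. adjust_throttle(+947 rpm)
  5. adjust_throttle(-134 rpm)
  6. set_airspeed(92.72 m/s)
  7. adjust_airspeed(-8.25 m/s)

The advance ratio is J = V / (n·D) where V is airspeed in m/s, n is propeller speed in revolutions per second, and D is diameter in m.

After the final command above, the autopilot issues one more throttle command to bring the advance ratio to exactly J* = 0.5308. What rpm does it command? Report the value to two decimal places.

set_propeller: D = 1.503 m, P = 1.033 m (p = P/D = 0.687292); state ← (V=0, rpm=0)
throttle_to(4974): rpm ← 4974
set_airspeed(73.34): V ← 73.34 m/s
adjust_throttle(+947): rpm ← 4974 +947 = 5921
adjust_throttle(-134): rpm ← 5921 -134 = 5787
set_airspeed(92.72): V ← 92.72 m/s
adjust_airspeed(-8.25): V ← 92.72 -8.25 = 84.47 m/s
final state: V = 84.47 m/s, rpm = 5787 → n = rpm/60 = 96.450000 rev/s
target J* = 0.5308; solve J* = V/(n·D) for n: n = V/(J*·D) = 84.47/(0.5308 × 1.503) = 105.879675 rev/s
rpm = 60·n = 6352.780498

rpm = 6352.78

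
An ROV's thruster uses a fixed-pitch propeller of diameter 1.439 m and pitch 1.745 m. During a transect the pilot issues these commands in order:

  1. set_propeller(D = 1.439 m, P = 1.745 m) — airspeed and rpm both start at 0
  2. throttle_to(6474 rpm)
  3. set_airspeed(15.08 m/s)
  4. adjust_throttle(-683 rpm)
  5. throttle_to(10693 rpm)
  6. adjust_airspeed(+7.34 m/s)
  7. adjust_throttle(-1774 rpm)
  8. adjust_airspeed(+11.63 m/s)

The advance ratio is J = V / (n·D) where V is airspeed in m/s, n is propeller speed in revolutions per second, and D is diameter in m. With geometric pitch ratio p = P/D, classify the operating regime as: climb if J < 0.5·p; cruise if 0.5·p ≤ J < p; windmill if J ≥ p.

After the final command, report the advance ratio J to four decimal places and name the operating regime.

set_propeller: D = 1.439 m, P = 1.745 m (p = P/D = 1.212648); state ← (V=0, rpm=0)
throttle_to(6474): rpm ← 6474
set_airspeed(15.08): V ← 15.08 m/s
adjust_throttle(-683): rpm ← 6474 -683 = 5791
throttle_to(10693): rpm ← 10693
adjust_airspeed(+7.34): V ← 15.08 +7.34 = 22.42 m/s
adjust_throttle(-1774): rpm ← 10693 -1774 = 8919
adjust_airspeed(+11.63): V ← 22.42 +11.63 = 34.05 m/s
final state: V = 34.05 m/s, rpm = 8919 → n = rpm/60 = 148.650000 rev/s
J = V / (n·D) = 34.05 / (148.650000 × 1.439) = 0.159181
regime bands: climb J<0.6063 | cruise [0.6063, 1.2126) | windmill J≥1.2126
J = 0.1592 → climb

J = 0.1592, regime = climb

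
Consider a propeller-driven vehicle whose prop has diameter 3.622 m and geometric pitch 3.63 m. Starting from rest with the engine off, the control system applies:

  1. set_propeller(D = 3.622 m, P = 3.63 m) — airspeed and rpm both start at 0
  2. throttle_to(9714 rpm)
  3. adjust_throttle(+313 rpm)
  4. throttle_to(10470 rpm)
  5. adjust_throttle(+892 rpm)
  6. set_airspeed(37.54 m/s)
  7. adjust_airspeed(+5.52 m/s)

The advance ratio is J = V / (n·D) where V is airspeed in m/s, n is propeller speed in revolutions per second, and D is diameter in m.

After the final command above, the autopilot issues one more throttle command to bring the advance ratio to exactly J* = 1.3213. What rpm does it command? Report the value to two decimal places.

rpm = 539.85

set_propeller: D = 3.622 m, P = 3.63 m (p = P/D = 1.002209); state ← (V=0, rpm=0)
throttle_to(9714): rpm ← 9714
adjust_throttle(+313): rpm ← 9714 +313 = 10027
throttle_to(10470): rpm ← 10470
adjust_throttle(+892): rpm ← 10470 +892 = 11362
set_airspeed(37.54): V ← 37.54 m/s
adjust_airspeed(+5.52): V ← 37.54 +5.52 = 43.06 m/s
final state: V = 43.06 m/s, rpm = 11362 → n = rpm/60 = 189.366667 rev/s
target J* = 1.3213; solve J* = V/(n·D) for n: n = V/(J*·D) = 43.06/(1.3213 × 3.622) = 8.997547 rev/s
rpm = 60·n = 539.852846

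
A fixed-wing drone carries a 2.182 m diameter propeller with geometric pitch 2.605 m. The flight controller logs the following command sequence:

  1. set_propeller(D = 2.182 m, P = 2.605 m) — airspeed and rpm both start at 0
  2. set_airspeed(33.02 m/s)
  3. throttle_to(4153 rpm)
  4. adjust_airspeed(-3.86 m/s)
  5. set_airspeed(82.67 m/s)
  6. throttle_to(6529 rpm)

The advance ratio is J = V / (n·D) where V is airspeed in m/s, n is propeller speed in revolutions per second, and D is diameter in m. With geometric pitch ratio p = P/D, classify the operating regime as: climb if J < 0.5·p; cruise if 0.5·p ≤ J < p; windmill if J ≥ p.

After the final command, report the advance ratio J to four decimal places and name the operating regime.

set_propeller: D = 2.182 m, P = 2.605 m (p = P/D = 1.193859); state ← (V=0, rpm=0)
set_airspeed(33.02): V ← 33.02 m/s
throttle_to(4153): rpm ← 4153
adjust_airspeed(-3.86): V ← 33.02 -3.86 = 29.16 m/s
set_airspeed(82.67): V ← 82.67 m/s
throttle_to(6529): rpm ← 6529
final state: V = 82.67 m/s, rpm = 6529 → n = rpm/60 = 108.816667 rev/s
J = V / (n·D) = 82.67 / (108.816667 × 2.182) = 0.348175
regime bands: climb J<0.5969 | cruise [0.5969, 1.1939) | windmill J≥1.1939
J = 0.3482 → climb

J = 0.3482, regime = climb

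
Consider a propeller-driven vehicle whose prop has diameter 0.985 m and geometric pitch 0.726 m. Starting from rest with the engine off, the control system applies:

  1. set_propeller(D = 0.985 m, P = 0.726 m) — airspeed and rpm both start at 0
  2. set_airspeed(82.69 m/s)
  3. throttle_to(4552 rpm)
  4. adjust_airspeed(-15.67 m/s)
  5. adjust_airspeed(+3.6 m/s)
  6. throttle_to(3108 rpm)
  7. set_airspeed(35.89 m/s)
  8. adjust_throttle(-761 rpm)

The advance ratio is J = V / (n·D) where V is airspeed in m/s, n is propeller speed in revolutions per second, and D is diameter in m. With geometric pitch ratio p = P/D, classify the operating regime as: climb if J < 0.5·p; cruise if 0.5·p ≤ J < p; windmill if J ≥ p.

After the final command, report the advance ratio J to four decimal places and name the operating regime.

set_propeller: D = 0.985 m, P = 0.726 m (p = P/D = 0.737056); state ← (V=0, rpm=0)
set_airspeed(82.69): V ← 82.69 m/s
throttle_to(4552): rpm ← 4552
adjust_airspeed(-15.67): V ← 82.69 -15.67 = 67.02 m/s
adjust_airspeed(+3.6): V ← 67.02 +3.6 = 70.62 m/s
throttle_to(3108): rpm ← 3108
set_airspeed(35.89): V ← 35.89 m/s
adjust_throttle(-761): rpm ← 3108 -761 = 2347
final state: V = 35.89 m/s, rpm = 2347 → n = rpm/60 = 39.116667 rev/s
J = V / (n·D) = 35.89 / (39.116667 × 0.985) = 0.931484
regime bands: climb J<0.3685 | cruise [0.3685, 0.7371) | windmill J≥0.7371
J = 0.9315 → windmill

J = 0.9315, regime = windmill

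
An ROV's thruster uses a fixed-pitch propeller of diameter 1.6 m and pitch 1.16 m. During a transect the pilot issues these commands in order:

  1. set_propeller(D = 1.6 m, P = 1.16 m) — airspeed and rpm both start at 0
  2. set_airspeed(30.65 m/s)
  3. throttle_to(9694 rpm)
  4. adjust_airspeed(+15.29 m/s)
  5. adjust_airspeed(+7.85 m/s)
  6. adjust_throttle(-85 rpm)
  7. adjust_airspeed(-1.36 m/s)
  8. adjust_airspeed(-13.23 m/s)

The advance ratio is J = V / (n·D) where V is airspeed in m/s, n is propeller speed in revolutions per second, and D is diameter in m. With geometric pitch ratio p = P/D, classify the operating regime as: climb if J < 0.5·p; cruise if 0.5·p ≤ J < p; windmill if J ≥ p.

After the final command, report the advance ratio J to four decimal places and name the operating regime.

J = 0.1530, regime = climb

set_propeller: D = 1.6 m, P = 1.16 m (p = P/D = 0.725000); state ← (V=0, rpm=0)
set_airspeed(30.65): V ← 30.65 m/s
throttle_to(9694): rpm ← 9694
adjust_airspeed(+15.29): V ← 30.65 +15.29 = 45.94 m/s
adjust_airspeed(+7.85): V ← 45.94 +7.85 = 53.79 m/s
adjust_throttle(-85): rpm ← 9694 -85 = 9609
adjust_airspeed(-1.36): V ← 53.79 -1.36 = 52.43 m/s
adjust_airspeed(-13.23): V ← 52.43 -13.23 = 39.2 m/s
final state: V = 39.2 m/s, rpm = 9609 → n = rpm/60 = 160.150000 rev/s
J = V / (n·D) = 39.2 / (160.150000 × 1.6) = 0.152982
regime bands: climb J<0.3625 | cruise [0.3625, 0.7250) | windmill J≥0.7250
J = 0.1530 → climb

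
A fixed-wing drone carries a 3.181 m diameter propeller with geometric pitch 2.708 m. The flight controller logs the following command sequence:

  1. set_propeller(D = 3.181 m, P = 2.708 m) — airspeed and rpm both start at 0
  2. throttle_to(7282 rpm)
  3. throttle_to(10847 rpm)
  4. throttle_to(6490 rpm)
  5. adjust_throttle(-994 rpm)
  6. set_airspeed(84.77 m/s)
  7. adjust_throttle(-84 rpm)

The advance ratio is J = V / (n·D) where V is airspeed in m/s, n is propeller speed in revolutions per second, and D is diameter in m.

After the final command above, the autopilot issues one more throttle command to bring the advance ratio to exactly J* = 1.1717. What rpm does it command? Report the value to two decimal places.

rpm = 1364.63

set_propeller: D = 3.181 m, P = 2.708 m (p = P/D = 0.851305); state ← (V=0, rpm=0)
throttle_to(7282): rpm ← 7282
throttle_to(10847): rpm ← 10847
throttle_to(6490): rpm ← 6490
adjust_throttle(-994): rpm ← 6490 -994 = 5496
set_airspeed(84.77): V ← 84.77 m/s
adjust_throttle(-84): rpm ← 5496 -84 = 5412
final state: V = 84.77 m/s, rpm = 5412 → n = rpm/60 = 90.200000 rev/s
target J* = 1.1717; solve J* = V/(n·D) for n: n = V/(J*·D) = 84.77/(1.1717 × 3.181) = 22.743751 rev/s
rpm = 60·n = 1364.625035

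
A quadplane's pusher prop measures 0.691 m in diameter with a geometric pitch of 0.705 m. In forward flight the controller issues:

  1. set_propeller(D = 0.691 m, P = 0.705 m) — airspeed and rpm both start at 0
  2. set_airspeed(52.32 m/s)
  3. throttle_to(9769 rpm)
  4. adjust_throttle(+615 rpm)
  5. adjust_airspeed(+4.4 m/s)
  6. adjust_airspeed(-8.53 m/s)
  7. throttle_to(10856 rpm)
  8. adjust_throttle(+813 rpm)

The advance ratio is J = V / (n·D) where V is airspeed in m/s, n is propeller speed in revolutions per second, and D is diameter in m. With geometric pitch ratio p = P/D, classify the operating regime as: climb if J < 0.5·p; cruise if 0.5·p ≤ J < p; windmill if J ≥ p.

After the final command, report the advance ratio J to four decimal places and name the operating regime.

J = 0.3586, regime = climb

set_propeller: D = 0.691 m, P = 0.705 m (p = P/D = 1.020260); state ← (V=0, rpm=0)
set_airspeed(52.32): V ← 52.32 m/s
throttle_to(9769): rpm ← 9769
adjust_throttle(+615): rpm ← 9769 +615 = 10384
adjust_airspeed(+4.4): V ← 52.32 +4.4 = 56.72 m/s
adjust_airspeed(-8.53): V ← 56.72 -8.53 = 48.19 m/s
throttle_to(10856): rpm ← 10856
adjust_throttle(+813): rpm ← 10856 +813 = 11669
final state: V = 48.19 m/s, rpm = 11669 → n = rpm/60 = 194.483333 rev/s
J = V / (n·D) = 48.19 / (194.483333 × 0.691) = 0.358589
regime bands: climb J<0.5101 | cruise [0.5101, 1.0203) | windmill J≥1.0203
J = 0.3586 → climb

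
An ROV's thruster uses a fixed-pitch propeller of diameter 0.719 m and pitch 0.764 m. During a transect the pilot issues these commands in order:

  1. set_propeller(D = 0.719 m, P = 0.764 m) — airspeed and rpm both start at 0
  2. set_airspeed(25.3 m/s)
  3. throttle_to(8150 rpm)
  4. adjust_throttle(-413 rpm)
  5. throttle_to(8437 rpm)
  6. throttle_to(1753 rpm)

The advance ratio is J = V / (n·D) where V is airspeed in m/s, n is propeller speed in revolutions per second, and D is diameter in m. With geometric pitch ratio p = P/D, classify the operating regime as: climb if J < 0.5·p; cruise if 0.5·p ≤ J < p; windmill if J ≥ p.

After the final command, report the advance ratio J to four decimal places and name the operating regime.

set_propeller: D = 0.719 m, P = 0.764 m (p = P/D = 1.062587); state ← (V=0, rpm=0)
set_airspeed(25.3): V ← 25.3 m/s
throttle_to(8150): rpm ← 8150
adjust_throttle(-413): rpm ← 8150 -413 = 7737
throttle_to(8437): rpm ← 8437
throttle_to(1753): rpm ← 1753
final state: V = 25.3 m/s, rpm = 1753 → n = rpm/60 = 29.216667 rev/s
J = V / (n·D) = 25.3 / (29.216667 × 0.719) = 1.204373
regime bands: climb J<0.5313 | cruise [0.5313, 1.0626) | windmill J≥1.0626
J = 1.2044 → windmill

J = 1.2044, regime = windmill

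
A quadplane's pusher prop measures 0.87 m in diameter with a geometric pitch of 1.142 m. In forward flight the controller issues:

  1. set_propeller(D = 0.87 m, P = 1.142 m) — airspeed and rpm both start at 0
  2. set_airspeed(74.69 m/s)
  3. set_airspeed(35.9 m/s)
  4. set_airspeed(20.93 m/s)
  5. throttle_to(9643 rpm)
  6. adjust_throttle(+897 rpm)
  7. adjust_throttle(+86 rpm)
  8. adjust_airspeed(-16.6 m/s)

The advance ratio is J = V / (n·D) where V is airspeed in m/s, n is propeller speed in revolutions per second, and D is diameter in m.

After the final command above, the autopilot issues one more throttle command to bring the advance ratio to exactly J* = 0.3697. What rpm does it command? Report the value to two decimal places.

set_propeller: D = 0.87 m, P = 1.142 m (p = P/D = 1.312644); state ← (V=0, rpm=0)
set_airspeed(74.69): V ← 74.69 m/s
set_airspeed(35.9): V ← 35.9 m/s
set_airspeed(20.93): V ← 20.93 m/s
throttle_to(9643): rpm ← 9643
adjust_throttle(+897): rpm ← 9643 +897 = 10540
adjust_throttle(+86): rpm ← 10540 +86 = 10626
adjust_airspeed(-16.6): V ← 20.93 -16.6 = 4.33 m/s
final state: V = 4.33 m/s, rpm = 10626 → n = rpm/60 = 177.100000 rev/s
target J* = 0.3697; solve J* = V/(n·D) for n: n = V/(J*·D) = 4.33/(0.3697 × 0.87) = 13.462298 rev/s
rpm = 60·n = 807.737868

rpm = 807.74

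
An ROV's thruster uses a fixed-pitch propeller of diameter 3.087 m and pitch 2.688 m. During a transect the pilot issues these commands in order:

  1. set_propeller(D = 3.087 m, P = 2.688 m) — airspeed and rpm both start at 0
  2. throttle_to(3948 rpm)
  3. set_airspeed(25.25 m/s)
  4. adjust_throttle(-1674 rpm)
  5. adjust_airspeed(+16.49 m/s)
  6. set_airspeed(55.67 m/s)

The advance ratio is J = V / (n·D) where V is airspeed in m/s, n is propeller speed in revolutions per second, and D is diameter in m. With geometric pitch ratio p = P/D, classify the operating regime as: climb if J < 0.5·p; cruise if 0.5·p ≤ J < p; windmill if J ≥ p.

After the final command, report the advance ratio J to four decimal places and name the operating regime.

J = 0.4758, regime = cruise

set_propeller: D = 3.087 m, P = 2.688 m (p = P/D = 0.870748); state ← (V=0, rpm=0)
throttle_to(3948): rpm ← 3948
set_airspeed(25.25): V ← 25.25 m/s
adjust_throttle(-1674): rpm ← 3948 -1674 = 2274
adjust_airspeed(+16.49): V ← 25.25 +16.49 = 41.74 m/s
set_airspeed(55.67): V ← 55.67 m/s
final state: V = 55.67 m/s, rpm = 2274 → n = rpm/60 = 37.900000 rev/s
J = V / (n·D) = 55.67 / (37.900000 × 3.087) = 0.475823
regime bands: climb J<0.4354 | cruise [0.4354, 0.8707) | windmill J≥0.8707
J = 0.4758 → cruise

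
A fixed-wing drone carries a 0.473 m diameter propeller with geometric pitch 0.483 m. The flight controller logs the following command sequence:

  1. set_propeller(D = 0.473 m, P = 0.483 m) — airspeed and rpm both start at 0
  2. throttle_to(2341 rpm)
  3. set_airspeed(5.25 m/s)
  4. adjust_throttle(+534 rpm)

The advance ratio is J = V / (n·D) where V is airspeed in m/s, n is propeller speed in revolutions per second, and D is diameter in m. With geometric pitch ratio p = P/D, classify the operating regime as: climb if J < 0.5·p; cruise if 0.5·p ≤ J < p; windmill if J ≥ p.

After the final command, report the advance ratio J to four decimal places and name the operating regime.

set_propeller: D = 0.473 m, P = 0.483 m (p = P/D = 1.021142); state ← (V=0, rpm=0)
throttle_to(2341): rpm ← 2341
set_airspeed(5.25): V ← 5.25 m/s
adjust_throttle(+534): rpm ← 2341 +534 = 2875
final state: V = 5.25 m/s, rpm = 2875 → n = rpm/60 = 47.916667 rev/s
J = V / (n·D) = 5.25 / (47.916667 × 0.473) = 0.231639
regime bands: climb J<0.5106 | cruise [0.5106, 1.0211) | windmill J≥1.0211
J = 0.2316 → climb

J = 0.2316, regime = climb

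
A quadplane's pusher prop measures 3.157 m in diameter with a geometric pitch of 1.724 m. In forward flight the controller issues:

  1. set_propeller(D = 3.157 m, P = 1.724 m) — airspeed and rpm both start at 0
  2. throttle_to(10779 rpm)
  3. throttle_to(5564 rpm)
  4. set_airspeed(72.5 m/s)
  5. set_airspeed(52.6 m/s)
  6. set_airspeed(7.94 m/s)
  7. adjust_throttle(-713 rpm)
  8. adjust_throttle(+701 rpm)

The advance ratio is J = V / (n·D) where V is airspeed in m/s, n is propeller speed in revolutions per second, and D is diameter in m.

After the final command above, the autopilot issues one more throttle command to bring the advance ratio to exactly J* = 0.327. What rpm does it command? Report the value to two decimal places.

rpm = 461.48

set_propeller: D = 3.157 m, P = 1.724 m (p = P/D = 0.546088); state ← (V=0, rpm=0)
throttle_to(10779): rpm ← 10779
throttle_to(5564): rpm ← 5564
set_airspeed(72.5): V ← 72.5 m/s
set_airspeed(52.6): V ← 52.6 m/s
set_airspeed(7.94): V ← 7.94 m/s
adjust_throttle(-713): rpm ← 5564 -713 = 4851
adjust_throttle(+701): rpm ← 4851 +701 = 5552
final state: V = 7.94 m/s, rpm = 5552 → n = rpm/60 = 92.533333 rev/s
target J* = 0.327; solve J* = V/(n·D) for n: n = V/(J*·D) = 7.94/(0.327 × 3.157) = 7.691272 rev/s
rpm = 60·n = 461.476317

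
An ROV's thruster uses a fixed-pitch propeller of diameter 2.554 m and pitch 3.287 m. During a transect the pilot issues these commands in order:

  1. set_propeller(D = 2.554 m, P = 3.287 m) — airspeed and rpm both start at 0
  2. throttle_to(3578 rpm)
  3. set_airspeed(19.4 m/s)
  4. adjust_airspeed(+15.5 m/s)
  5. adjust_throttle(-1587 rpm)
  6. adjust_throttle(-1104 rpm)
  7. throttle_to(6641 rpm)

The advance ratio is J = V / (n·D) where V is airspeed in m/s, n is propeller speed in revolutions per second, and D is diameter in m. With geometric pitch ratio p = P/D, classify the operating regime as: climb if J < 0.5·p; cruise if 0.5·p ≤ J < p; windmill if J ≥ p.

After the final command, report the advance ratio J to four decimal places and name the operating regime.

J = 0.1235, regime = climb

set_propeller: D = 2.554 m, P = 3.287 m (p = P/D = 1.287001); state ← (V=0, rpm=0)
throttle_to(3578): rpm ← 3578
set_airspeed(19.4): V ← 19.4 m/s
adjust_airspeed(+15.5): V ← 19.4 +15.5 = 34.9 m/s
adjust_throttle(-1587): rpm ← 3578 -1587 = 1991
adjust_throttle(-1104): rpm ← 1991 -1104 = 887
throttle_to(6641): rpm ← 6641
final state: V = 34.9 m/s, rpm = 6641 → n = rpm/60 = 110.683333 rev/s
J = V / (n·D) = 34.9 / (110.683333 × 2.554) = 0.123459
regime bands: climb J<0.6435 | cruise [0.6435, 1.2870) | windmill J≥1.2870
J = 0.1235 → climb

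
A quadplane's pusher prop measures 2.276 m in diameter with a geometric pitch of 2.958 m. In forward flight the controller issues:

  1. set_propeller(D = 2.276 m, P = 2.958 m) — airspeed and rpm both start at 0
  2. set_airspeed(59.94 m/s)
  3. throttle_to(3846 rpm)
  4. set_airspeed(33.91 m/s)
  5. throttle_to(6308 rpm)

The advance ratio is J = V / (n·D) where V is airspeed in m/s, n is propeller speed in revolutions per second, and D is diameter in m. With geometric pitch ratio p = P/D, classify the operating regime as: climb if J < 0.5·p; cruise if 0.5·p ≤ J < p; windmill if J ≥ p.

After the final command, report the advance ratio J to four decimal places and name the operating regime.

J = 0.1417, regime = climb

set_propeller: D = 2.276 m, P = 2.958 m (p = P/D = 1.299649); state ← (V=0, rpm=0)
set_airspeed(59.94): V ← 59.94 m/s
throttle_to(3846): rpm ← 3846
set_airspeed(33.91): V ← 33.91 m/s
throttle_to(6308): rpm ← 6308
final state: V = 33.91 m/s, rpm = 6308 → n = rpm/60 = 105.133333 rev/s
J = V / (n·D) = 33.91 / (105.133333 × 2.276) = 0.141715
regime bands: climb J<0.6498 | cruise [0.6498, 1.2996) | windmill J≥1.2996
J = 0.1417 → climb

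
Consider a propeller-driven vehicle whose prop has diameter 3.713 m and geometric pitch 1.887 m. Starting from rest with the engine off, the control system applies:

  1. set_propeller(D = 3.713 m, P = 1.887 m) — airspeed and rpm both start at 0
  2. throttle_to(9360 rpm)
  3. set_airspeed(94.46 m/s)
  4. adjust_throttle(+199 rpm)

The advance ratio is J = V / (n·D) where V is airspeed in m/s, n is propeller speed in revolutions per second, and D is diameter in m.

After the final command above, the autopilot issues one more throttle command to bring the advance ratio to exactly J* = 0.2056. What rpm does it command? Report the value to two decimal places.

set_propeller: D = 3.713 m, P = 1.887 m (p = P/D = 0.508214); state ← (V=0, rpm=0)
throttle_to(9360): rpm ← 9360
set_airspeed(94.46): V ← 94.46 m/s
adjust_throttle(+199): rpm ← 9360 +199 = 9559
final state: V = 94.46 m/s, rpm = 9559 → n = rpm/60 = 159.316667 rev/s
target J* = 0.2056; solve J* = V/(n·D) for n: n = V/(J*·D) = 94.46/(0.2056 × 3.713) = 123.737085 rev/s
rpm = 60·n = 7424.225117

rpm = 7424.23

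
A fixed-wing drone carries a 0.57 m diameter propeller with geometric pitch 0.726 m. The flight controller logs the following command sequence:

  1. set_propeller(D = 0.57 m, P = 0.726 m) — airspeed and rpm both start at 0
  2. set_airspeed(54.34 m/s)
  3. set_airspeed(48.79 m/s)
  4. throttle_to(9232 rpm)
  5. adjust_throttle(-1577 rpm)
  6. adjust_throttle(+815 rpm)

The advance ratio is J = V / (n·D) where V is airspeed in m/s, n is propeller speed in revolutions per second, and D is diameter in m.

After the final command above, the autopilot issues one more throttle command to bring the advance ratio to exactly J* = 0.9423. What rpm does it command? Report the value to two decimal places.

rpm = 5450.27

set_propeller: D = 0.57 m, P = 0.726 m (p = P/D = 1.273684); state ← (V=0, rpm=0)
set_airspeed(54.34): V ← 54.34 m/s
set_airspeed(48.79): V ← 48.79 m/s
throttle_to(9232): rpm ← 9232
adjust_throttle(-1577): rpm ← 9232 -1577 = 7655
adjust_throttle(+815): rpm ← 7655 +815 = 8470
final state: V = 48.79 m/s, rpm = 8470 → n = rpm/60 = 141.166667 rev/s
target J* = 0.9423; solve J* = V/(n·D) for n: n = V/(J*·D) = 48.79/(0.9423 × 0.57) = 90.837834 rev/s
rpm = 60·n = 5450.270056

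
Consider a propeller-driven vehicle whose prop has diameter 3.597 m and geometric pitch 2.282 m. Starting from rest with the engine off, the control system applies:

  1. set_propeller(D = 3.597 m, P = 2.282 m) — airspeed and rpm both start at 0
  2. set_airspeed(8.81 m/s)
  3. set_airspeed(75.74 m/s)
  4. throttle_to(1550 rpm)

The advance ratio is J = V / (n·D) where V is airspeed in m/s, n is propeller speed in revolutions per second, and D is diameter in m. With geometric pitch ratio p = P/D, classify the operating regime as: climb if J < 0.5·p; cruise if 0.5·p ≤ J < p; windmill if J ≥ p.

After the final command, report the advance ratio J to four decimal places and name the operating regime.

J = 0.8151, regime = windmill

set_propeller: D = 3.597 m, P = 2.282 m (p = P/D = 0.634418); state ← (V=0, rpm=0)
set_airspeed(8.81): V ← 8.81 m/s
set_airspeed(75.74): V ← 75.74 m/s
throttle_to(1550): rpm ← 1550
final state: V = 75.74 m/s, rpm = 1550 → n = rpm/60 = 25.833333 rev/s
J = V / (n·D) = 75.74 / (25.833333 × 3.597) = 0.815088
regime bands: climb J<0.3172 | cruise [0.3172, 0.6344) | windmill J≥0.6344
J = 0.8151 → windmill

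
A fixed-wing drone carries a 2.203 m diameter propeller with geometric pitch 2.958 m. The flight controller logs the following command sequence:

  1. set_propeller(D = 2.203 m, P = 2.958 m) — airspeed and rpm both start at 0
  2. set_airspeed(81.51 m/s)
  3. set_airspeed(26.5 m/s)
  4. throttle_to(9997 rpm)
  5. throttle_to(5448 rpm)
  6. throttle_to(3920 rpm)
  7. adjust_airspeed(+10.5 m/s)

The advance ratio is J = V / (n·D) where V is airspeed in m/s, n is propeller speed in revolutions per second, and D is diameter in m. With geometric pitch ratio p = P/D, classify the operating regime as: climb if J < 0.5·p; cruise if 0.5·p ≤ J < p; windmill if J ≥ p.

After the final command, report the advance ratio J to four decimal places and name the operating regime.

set_propeller: D = 2.203 m, P = 2.958 m (p = P/D = 1.342714); state ← (V=0, rpm=0)
set_airspeed(81.51): V ← 81.51 m/s
set_airspeed(26.5): V ← 26.5 m/s
throttle_to(9997): rpm ← 9997
throttle_to(5448): rpm ← 5448
throttle_to(3920): rpm ← 3920
adjust_airspeed(+10.5): V ← 26.5 +10.5 = 37 m/s
final state: V = 37 m/s, rpm = 3920 → n = rpm/60 = 65.333333 rev/s
J = V / (n·D) = 37 / (65.333333 × 2.203) = 0.257071
regime bands: climb J<0.6714 | cruise [0.6714, 1.3427) | windmill J≥1.3427
J = 0.2571 → climb

J = 0.2571, regime = climb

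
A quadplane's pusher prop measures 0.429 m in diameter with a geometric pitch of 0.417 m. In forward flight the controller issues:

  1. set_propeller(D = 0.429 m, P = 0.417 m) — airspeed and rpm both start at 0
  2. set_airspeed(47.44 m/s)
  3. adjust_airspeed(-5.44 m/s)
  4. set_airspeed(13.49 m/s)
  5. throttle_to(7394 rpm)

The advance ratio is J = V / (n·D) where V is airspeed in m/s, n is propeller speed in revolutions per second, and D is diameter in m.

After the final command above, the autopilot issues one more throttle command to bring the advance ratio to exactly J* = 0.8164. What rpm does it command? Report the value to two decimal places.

rpm = 2311.02

set_propeller: D = 0.429 m, P = 0.417 m (p = P/D = 0.972028); state ← (V=0, rpm=0)
set_airspeed(47.44): V ← 47.44 m/s
adjust_airspeed(-5.44): V ← 47.44 -5.44 = 42 m/s
set_airspeed(13.49): V ← 13.49 m/s
throttle_to(7394): rpm ← 7394
final state: V = 13.49 m/s, rpm = 7394 → n = rpm/60 = 123.233333 rev/s
target J* = 0.8164; solve J* = V/(n·D) for n: n = V/(J*·D) = 13.49/(0.8164 × 0.429) = 38.516930 rev/s
rpm = 60·n = 2311.015785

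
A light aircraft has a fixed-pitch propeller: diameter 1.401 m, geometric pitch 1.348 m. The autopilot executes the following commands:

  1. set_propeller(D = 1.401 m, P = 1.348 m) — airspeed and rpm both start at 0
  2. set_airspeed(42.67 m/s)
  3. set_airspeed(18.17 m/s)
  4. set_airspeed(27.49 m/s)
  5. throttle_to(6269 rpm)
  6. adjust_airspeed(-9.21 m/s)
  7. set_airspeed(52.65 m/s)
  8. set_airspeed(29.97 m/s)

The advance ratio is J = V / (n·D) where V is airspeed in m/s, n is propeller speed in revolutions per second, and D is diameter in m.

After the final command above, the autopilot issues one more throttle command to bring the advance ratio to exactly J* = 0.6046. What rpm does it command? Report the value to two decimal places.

rpm = 2122.91

set_propeller: D = 1.401 m, P = 1.348 m (p = P/D = 0.962170); state ← (V=0, rpm=0)
set_airspeed(42.67): V ← 42.67 m/s
set_airspeed(18.17): V ← 18.17 m/s
set_airspeed(27.49): V ← 27.49 m/s
throttle_to(6269): rpm ← 6269
adjust_airspeed(-9.21): V ← 27.49 -9.21 = 18.28 m/s
set_airspeed(52.65): V ← 52.65 m/s
set_airspeed(29.97): V ← 29.97 m/s
final state: V = 29.97 m/s, rpm = 6269 → n = rpm/60 = 104.483333 rev/s
target J* = 0.6046; solve J* = V/(n·D) for n: n = V/(J*·D) = 29.97/(0.6046 × 1.401) = 35.381844 rev/s
rpm = 60·n = 2122.910647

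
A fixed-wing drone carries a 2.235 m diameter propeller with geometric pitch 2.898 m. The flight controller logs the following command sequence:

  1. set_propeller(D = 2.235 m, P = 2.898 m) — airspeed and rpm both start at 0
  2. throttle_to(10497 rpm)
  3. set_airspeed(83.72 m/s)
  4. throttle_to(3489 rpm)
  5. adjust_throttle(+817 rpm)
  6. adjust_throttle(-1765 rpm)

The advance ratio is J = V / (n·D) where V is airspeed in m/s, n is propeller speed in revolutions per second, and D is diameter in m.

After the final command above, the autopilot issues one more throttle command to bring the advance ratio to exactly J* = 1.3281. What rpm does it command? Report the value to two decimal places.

set_propeller: D = 2.235 m, P = 2.898 m (p = P/D = 1.296644); state ← (V=0, rpm=0)
throttle_to(10497): rpm ← 10497
set_airspeed(83.72): V ← 83.72 m/s
throttle_to(3489): rpm ← 3489
adjust_throttle(+817): rpm ← 3489 +817 = 4306
adjust_throttle(-1765): rpm ← 4306 -1765 = 2541
final state: V = 83.72 m/s, rpm = 2541 → n = rpm/60 = 42.350000 rev/s
target J* = 1.3281; solve J* = V/(n·D) for n: n = V/(J*·D) = 83.72/(1.3281 × 2.235) = 28.204663 rev/s
rpm = 60·n = 1692.279782

rpm = 1692.28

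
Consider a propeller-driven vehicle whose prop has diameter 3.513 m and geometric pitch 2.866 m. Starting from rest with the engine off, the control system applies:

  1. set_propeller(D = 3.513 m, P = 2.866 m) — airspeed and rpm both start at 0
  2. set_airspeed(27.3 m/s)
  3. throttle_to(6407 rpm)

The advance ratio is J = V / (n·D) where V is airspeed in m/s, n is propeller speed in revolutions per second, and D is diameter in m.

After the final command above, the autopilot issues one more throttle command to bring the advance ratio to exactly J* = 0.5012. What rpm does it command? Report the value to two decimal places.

rpm = 930.30

set_propeller: D = 3.513 m, P = 2.866 m (p = P/D = 0.815827); state ← (V=0, rpm=0)
set_airspeed(27.3): V ← 27.3 m/s
throttle_to(6407): rpm ← 6407
final state: V = 27.3 m/s, rpm = 6407 → n = rpm/60 = 106.783333 rev/s
target J* = 0.5012; solve J* = V/(n·D) for n: n = V/(J*·D) = 27.3/(0.5012 × 3.513) = 15.505059 rev/s
rpm = 60·n = 930.303565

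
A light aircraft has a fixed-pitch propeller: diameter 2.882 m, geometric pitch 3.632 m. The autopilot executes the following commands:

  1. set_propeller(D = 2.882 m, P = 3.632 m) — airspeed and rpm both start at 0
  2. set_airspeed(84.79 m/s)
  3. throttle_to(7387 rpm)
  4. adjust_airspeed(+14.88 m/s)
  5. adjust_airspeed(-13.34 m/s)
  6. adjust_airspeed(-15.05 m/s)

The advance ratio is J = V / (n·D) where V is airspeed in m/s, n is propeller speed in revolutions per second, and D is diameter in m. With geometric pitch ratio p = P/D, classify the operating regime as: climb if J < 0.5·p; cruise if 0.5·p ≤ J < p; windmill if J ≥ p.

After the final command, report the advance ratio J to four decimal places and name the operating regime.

set_propeller: D = 2.882 m, P = 3.632 m (p = P/D = 1.260236); state ← (V=0, rpm=0)
set_airspeed(84.79): V ← 84.79 m/s
throttle_to(7387): rpm ← 7387
adjust_airspeed(+14.88): V ← 84.79 +14.88 = 99.67 m/s
adjust_airspeed(-13.34): V ← 99.67 -13.34 = 86.33 m/s
adjust_airspeed(-15.05): V ← 86.33 -15.05 = 71.28 m/s
final state: V = 71.28 m/s, rpm = 7387 → n = rpm/60 = 123.116667 rev/s
J = V / (n·D) = 71.28 / (123.116667 × 2.882) = 0.200889
regime bands: climb J<0.6301 | cruise [0.6301, 1.2602) | windmill J≥1.2602
J = 0.2009 → climb

J = 0.2009, regime = climb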